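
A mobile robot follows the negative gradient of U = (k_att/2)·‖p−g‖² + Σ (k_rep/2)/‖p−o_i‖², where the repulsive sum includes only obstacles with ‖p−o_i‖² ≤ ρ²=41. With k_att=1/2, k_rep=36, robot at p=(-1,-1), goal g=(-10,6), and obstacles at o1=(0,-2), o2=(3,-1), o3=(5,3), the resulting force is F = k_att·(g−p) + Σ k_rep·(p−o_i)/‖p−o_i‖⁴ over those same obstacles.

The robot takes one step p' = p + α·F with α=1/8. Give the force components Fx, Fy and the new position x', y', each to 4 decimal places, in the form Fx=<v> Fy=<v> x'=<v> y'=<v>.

F_att = 1/2·(g−p) = 1/2·(-9,7) = (-4.5000,3.5000)
o1: d²=2 ≤ ρ²=41; F_rep = 36·(-1,1)/2² = (-9.0000,9.0000)
o2: d²=16 ≤ ρ²=41; F_rep = 36·(-4,0)/16² = (-0.5625,0.0000)
o3: d²=52 > ρ²=41 → inactive
F = F_att + ΣF_rep = (-14.0625,12.5000)
p' = p + 1/8·F = (-2.7578,0.5625)

Fx=-14.0625 Fy=12.5000 x'=-2.7578 y'=0.5625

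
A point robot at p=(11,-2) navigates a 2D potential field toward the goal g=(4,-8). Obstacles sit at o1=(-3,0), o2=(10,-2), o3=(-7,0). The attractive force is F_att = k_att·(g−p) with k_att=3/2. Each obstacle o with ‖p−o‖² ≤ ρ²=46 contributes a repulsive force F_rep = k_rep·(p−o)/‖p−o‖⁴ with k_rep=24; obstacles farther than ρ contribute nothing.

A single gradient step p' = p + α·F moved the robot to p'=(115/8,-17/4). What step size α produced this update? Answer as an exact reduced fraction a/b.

α = 1/4

F_att = 3/2·(g−p) = 3/2·(-7,-6) = (-10.5000,-9.0000)
o1: d²=200 > ρ²=46 → inactive
o2: d²=1 ≤ ρ²=46; F_rep = 24·(1,0)/1² = (24.0000,0.0000)
o3: d²=328 > ρ²=46 → inactive
F = F_att + ΣF_rep = (13.5000,-9.0000)
Δp = p'−p = (3.3750,-2.2500); α = Δx/Fx = (27/8) / (27/2) = 1/4
check: Δy/Fy = (-9/4) / (-9) = 1/4 ✓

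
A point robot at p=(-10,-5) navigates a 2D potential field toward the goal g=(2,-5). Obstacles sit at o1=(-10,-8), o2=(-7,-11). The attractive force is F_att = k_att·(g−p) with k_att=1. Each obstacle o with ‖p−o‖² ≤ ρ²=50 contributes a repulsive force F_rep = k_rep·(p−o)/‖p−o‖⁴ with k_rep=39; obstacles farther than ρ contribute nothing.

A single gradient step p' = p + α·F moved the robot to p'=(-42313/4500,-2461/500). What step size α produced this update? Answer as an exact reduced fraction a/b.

α = 1/20

F_att = 1·(g−p) = 1·(12,0) = (12.0000,0.0000)
o1: d²=9 ≤ ρ²=50; F_rep = 39·(0,3)/9² = (0.0000,1.4444)
o2: d²=45 ≤ ρ²=50; F_rep = 39·(-3,6)/45² = (-0.0578,0.1156)
F = F_att + ΣF_rep = (11.9422,1.5600)
Δp = p'−p = (0.5971,0.0780); α = Δx/Fx = (2687/4500) / (2687/225) = 1/20
check: Δy/Fy = (39/500) / (39/25) = 1/20 ✓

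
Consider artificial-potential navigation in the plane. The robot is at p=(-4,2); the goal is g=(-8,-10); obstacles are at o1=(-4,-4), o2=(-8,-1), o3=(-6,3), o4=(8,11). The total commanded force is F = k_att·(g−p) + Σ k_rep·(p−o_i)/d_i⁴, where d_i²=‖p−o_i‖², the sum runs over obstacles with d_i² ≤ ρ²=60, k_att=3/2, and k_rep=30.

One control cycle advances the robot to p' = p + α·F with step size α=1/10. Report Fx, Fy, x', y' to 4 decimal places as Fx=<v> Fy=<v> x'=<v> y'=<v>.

F_att = 3/2·(g−p) = 3/2·(-4,-12) = (-6.0000,-18.0000)
o1: d²=36 ≤ ρ²=60; F_rep = 30·(0,6)/36² = (0.0000,0.1389)
o2: d²=25 ≤ ρ²=60; F_rep = 30·(4,3)/25² = (0.1920,0.1440)
o3: d²=5 ≤ ρ²=60; F_rep = 30·(2,-1)/5² = (2.4000,-1.2000)
o4: d²=225 > ρ²=60 → inactive
F = F_att + ΣF_rep = (-3.4080,-18.9171)
p' = p + 1/10·F = (-4.3408,0.1083)

Fx=-3.4080 Fy=-18.9171 x'=-4.3408 y'=0.1083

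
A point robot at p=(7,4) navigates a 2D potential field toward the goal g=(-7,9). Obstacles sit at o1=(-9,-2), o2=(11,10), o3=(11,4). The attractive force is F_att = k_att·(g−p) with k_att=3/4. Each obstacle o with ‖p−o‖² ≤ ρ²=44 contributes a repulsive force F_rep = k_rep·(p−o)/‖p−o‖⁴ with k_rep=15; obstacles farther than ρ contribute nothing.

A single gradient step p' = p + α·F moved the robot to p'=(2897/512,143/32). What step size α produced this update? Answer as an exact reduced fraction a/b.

α = 1/8

F_att = 3/4·(g−p) = 3/4·(-14,5) = (-10.5000,3.7500)
o1: d²=292 > ρ²=44 → inactive
o2: d²=52 > ρ²=44 → inactive
o3: d²=16 ≤ ρ²=44; F_rep = 15·(-4,0)/16² = (-0.2344,0.0000)
F = F_att + ΣF_rep = (-10.7344,3.7500)
Δp = p'−p = (-1.3418,0.4688); α = Δx/Fx = (-687/512) / (-687/64) = 1/8
check: Δy/Fy = (15/32) / (15/4) = 1/8 ✓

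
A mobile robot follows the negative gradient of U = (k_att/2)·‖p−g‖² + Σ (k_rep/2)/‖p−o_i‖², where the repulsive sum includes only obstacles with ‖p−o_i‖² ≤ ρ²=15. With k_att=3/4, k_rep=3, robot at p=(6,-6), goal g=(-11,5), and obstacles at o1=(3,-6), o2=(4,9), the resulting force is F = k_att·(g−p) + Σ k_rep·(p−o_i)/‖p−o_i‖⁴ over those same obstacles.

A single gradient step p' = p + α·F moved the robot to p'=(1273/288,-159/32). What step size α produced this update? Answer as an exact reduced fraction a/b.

F_att = 3/4·(g−p) = 3/4·(-17,11) = (-12.7500,8.2500)
o1: d²=9 ≤ ρ²=15; F_rep = 3·(3,0)/9² = (0.1111,0.0000)
o2: d²=229 > ρ²=15 → inactive
F = F_att + ΣF_rep = (-12.6389,8.2500)
Δp = p'−p = (-1.5799,1.0312); α = Δx/Fx = (-455/288) / (-455/36) = 1/8
check: Δy/Fy = (33/32) / (33/4) = 1/8 ✓

α = 1/8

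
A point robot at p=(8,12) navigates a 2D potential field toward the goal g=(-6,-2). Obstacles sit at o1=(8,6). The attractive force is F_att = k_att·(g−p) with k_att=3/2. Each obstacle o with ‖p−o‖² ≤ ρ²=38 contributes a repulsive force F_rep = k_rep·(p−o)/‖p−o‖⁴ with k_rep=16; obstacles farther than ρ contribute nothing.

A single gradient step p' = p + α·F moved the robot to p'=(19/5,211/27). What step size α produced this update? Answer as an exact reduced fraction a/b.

α = 1/5

F_att = 3/2·(g−p) = 3/2·(-14,-14) = (-21.0000,-21.0000)
o1: d²=36 ≤ ρ²=38; F_rep = 16·(0,6)/36² = (0.0000,0.0741)
F = F_att + ΣF_rep = (-21.0000,-20.9259)
Δp = p'−p = (-4.2000,-4.1852); α = Δx/Fx = (-21/5) / (-21) = 1/5
check: Δy/Fy = (-113/27) / (-565/27) = 1/5 ✓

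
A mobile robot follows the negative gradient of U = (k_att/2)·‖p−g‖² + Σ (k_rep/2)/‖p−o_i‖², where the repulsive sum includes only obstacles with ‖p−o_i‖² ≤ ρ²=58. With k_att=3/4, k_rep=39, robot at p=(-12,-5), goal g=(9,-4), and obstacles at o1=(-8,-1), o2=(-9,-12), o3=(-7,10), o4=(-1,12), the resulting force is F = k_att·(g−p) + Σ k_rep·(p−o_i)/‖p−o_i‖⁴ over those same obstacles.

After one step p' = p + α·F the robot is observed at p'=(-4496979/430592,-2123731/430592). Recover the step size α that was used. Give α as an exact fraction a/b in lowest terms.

α = 1/10

F_att = 3/4·(g−p) = 3/4·(21,1) = (15.7500,0.7500)
o1: d²=32 ≤ ρ²=58; F_rep = 39·(-4,-4)/32² = (-0.1523,-0.1523)
o2: d²=58 ≤ ρ²=58; F_rep = 39·(-3,7)/58² = (-0.0348,0.0812)
o3: d²=250 > ρ²=58 → inactive
o4: d²=410 > ρ²=58 → inactive
F = F_att + ΣF_rep = (15.5629,0.6788)
Δp = p'−p = (1.5563,0.0679); α = Δx/Fx = (670125/430592) / (3350625/215296) = 1/10
check: Δy/Fy = (29229/430592) / (146145/215296) = 1/10 ✓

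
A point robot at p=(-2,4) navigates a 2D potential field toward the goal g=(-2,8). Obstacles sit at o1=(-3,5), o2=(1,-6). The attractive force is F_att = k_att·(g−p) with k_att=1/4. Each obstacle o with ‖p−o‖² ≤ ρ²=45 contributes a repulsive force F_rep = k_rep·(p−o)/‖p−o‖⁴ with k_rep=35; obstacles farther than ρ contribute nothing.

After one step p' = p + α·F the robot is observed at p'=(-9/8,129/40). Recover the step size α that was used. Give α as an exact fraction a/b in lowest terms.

α = 1/10

F_att = 1/4·(g−p) = 1/4·(0,4) = (0.0000,1.0000)
o1: d²=2 ≤ ρ²=45; F_rep = 35·(1,-1)/2² = (8.7500,-8.7500)
o2: d²=109 > ρ²=45 → inactive
F = F_att + ΣF_rep = (8.7500,-7.7500)
Δp = p'−p = (0.8750,-0.7750); α = Δx/Fx = (7/8) / (35/4) = 1/10
check: Δy/Fy = (-31/40) / (-31/4) = 1/10 ✓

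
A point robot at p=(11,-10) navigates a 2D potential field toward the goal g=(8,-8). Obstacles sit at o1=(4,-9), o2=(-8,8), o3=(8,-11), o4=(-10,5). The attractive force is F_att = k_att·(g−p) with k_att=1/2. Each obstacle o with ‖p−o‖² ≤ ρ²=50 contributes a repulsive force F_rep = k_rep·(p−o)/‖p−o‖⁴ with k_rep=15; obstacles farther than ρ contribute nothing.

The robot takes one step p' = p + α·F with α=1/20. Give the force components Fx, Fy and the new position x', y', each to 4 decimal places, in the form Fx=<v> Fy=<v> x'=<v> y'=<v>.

Fx=-1.0080 Fy=1.1440 x'=10.9496 y'=-9.9428

F_att = 1/2·(g−p) = 1/2·(-3,2) = (-1.5000,1.0000)
o1: d²=50 ≤ ρ²=50; F_rep = 15·(7,-1)/50² = (0.0420,-0.0060)
o2: d²=685 > ρ²=50 → inactive
o3: d²=10 ≤ ρ²=50; F_rep = 15·(3,1)/10² = (0.4500,0.1500)
o4: d²=666 > ρ²=50 → inactive
F = F_att + ΣF_rep = (-1.0080,1.1440)
p' = p + 1/20·F = (10.9496,-9.9428)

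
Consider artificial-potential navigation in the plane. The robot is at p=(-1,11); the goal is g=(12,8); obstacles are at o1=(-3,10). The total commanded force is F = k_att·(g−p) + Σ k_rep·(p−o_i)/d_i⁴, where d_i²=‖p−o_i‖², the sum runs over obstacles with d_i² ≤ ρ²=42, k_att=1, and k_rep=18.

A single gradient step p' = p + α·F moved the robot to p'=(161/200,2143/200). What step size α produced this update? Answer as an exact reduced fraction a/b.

F_att = 1·(g−p) = 1·(13,-3) = (13.0000,-3.0000)
o1: d²=5 ≤ ρ²=42; F_rep = 18·(2,1)/5² = (1.4400,0.7200)
F = F_att + ΣF_rep = (14.4400,-2.2800)
Δp = p'−p = (1.8050,-0.2850); α = Δx/Fx = (361/200) / (361/25) = 1/8
check: Δy/Fy = (-57/200) / (-57/25) = 1/8 ✓

α = 1/8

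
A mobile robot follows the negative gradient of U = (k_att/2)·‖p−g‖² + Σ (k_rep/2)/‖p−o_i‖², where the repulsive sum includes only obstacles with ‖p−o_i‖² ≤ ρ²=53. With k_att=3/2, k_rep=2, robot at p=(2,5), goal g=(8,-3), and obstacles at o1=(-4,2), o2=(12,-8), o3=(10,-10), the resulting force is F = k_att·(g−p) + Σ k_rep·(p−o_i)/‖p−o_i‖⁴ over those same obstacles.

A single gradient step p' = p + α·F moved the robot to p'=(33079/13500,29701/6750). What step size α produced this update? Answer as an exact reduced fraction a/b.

F_att = 3/2·(g−p) = 3/2·(6,-8) = (9.0000,-12.0000)
o1: d²=45 ≤ ρ²=53; F_rep = 2·(6,3)/45² = (0.0059,0.0030)
o2: d²=269 > ρ²=53 → inactive
o3: d²=289 > ρ²=53 → inactive
F = F_att + ΣF_rep = (9.0059,-11.9970)
Δp = p'−p = (0.4503,-0.5999); α = Δx/Fx = (6079/13500) / (6079/675) = 1/20
check: Δy/Fy = (-4049/6750) / (-8098/675) = 1/20 ✓

α = 1/20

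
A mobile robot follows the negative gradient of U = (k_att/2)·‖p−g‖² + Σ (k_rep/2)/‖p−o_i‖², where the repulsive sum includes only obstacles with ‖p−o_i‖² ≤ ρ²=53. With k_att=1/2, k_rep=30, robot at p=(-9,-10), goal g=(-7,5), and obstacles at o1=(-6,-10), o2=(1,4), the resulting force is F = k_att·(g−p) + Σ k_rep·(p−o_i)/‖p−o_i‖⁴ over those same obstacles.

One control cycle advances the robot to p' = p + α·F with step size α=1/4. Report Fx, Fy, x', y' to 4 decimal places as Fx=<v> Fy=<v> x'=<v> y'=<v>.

Fx=-0.1111 Fy=7.5000 x'=-9.0278 y'=-8.1250

F_att = 1/2·(g−p) = 1/2·(2,15) = (1.0000,7.5000)
o1: d²=9 ≤ ρ²=53; F_rep = 30·(-3,0)/9² = (-1.1111,0.0000)
o2: d²=296 > ρ²=53 → inactive
F = F_att + ΣF_rep = (-0.1111,7.5000)
p' = p + 1/4·F = (-9.0278,-8.1250)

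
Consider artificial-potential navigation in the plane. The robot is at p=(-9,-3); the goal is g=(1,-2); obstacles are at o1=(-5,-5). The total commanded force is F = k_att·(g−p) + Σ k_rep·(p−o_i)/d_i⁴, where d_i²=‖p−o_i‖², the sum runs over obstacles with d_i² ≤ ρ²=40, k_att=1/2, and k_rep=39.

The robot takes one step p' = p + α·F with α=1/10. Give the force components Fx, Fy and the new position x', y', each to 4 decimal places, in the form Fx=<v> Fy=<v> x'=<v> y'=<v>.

F_att = 1/2·(g−p) = 1/2·(10,1) = (5.0000,0.5000)
o1: d²=20 ≤ ρ²=40; F_rep = 39·(-4,2)/20² = (-0.3900,0.1950)
F = F_att + ΣF_rep = (4.6100,0.6950)
p' = p + 1/10·F = (-8.5390,-2.9305)

Fx=4.6100 Fy=0.6950 x'=-8.5390 y'=-2.9305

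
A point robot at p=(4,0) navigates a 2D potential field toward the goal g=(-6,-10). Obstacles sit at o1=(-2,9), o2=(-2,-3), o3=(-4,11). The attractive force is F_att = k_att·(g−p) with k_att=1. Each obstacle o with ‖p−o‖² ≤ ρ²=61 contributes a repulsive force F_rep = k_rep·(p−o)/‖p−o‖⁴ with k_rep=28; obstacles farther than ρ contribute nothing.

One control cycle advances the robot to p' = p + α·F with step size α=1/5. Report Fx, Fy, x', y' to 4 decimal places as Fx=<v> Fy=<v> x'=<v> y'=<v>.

Fx=-9.9170 Fy=-9.9585 x'=2.0166 y'=-1.9917

F_att = 1·(g−p) = 1·(-10,-10) = (-10.0000,-10.0000)
o1: d²=117 > ρ²=61 → inactive
o2: d²=45 ≤ ρ²=61; F_rep = 28·(6,3)/45² = (0.0830,0.0415)
o3: d²=185 > ρ²=61 → inactive
F = F_att + ΣF_rep = (-9.9170,-9.9585)
p' = p + 1/5·F = (2.0166,-1.9917)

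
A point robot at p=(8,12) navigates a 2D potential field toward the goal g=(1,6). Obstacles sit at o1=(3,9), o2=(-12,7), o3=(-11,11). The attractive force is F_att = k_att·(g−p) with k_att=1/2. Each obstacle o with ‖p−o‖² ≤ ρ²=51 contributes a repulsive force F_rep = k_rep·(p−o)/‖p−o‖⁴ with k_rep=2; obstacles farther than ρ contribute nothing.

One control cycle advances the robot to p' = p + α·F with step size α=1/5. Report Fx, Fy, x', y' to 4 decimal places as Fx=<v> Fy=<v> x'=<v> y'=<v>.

F_att = 1/2·(g−p) = 1/2·(-7,-6) = (-3.5000,-3.0000)
o1: d²=34 ≤ ρ²=51; F_rep = 2·(5,3)/34² = (0.0087,0.0052)
o2: d²=425 > ρ²=51 → inactive
o3: d²=362 > ρ²=51 → inactive
F = F_att + ΣF_rep = (-3.4913,-2.9948)
p' = p + 1/5·F = (7.3017,11.4010)

Fx=-3.4913 Fy=-2.9948 x'=7.3017 y'=11.4010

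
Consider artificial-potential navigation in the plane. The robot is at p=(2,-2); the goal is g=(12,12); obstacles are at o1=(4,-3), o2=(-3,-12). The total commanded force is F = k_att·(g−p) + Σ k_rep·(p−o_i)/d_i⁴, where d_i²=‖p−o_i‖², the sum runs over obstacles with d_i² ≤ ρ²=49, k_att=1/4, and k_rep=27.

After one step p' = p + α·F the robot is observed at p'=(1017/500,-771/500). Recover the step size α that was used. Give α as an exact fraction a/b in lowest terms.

F_att = 1/4·(g−p) = 1/4·(10,14) = (2.5000,3.5000)
o1: d²=5 ≤ ρ²=49; F_rep = 27·(-2,1)/5² = (-2.1600,1.0800)
o2: d²=125 > ρ²=49 → inactive
F = F_att + ΣF_rep = (0.3400,4.5800)
Δp = p'−p = (0.0340,0.4580); α = Δx/Fx = (17/500) / (17/50) = 1/10
check: Δy/Fy = (229/500) / (229/50) = 1/10 ✓

α = 1/10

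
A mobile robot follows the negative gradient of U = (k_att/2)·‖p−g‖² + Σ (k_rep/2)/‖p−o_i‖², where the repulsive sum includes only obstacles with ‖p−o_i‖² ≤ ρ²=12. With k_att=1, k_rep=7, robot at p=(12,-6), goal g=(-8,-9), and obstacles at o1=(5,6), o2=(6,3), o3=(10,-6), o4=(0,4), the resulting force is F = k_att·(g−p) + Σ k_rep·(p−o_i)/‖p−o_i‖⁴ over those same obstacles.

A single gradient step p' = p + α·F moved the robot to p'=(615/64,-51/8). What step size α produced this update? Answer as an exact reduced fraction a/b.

α = 1/8

F_att = 1·(g−p) = 1·(-20,-3) = (-20.0000,-3.0000)
o1: d²=193 > ρ²=12 → inactive
o2: d²=117 > ρ²=12 → inactive
o3: d²=4 ≤ ρ²=12; F_rep = 7·(2,0)/4² = (0.8750,0.0000)
o4: d²=244 > ρ²=12 → inactive
F = F_att + ΣF_rep = (-19.1250,-3.0000)
Δp = p'−p = (-2.3906,-0.3750); α = Δx/Fx = (-153/64) / (-153/8) = 1/8
check: Δy/Fy = (-3/8) / (-3) = 1/8 ✓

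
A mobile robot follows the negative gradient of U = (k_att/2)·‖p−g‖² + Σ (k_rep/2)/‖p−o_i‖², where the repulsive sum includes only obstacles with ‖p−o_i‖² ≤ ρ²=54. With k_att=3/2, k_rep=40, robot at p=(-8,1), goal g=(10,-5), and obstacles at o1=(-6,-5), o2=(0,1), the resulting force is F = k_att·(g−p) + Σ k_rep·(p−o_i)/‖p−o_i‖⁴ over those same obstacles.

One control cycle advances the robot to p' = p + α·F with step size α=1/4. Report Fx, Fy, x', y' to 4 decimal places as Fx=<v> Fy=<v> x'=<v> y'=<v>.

Fx=26.9500 Fy=-8.8500 x'=-1.2625 y'=-1.2125

F_att = 3/2·(g−p) = 3/2·(18,-6) = (27.0000,-9.0000)
o1: d²=40 ≤ ρ²=54; F_rep = 40·(-2,6)/40² = (-0.0500,0.1500)
o2: d²=64 > ρ²=54 → inactive
F = F_att + ΣF_rep = (26.9500,-8.8500)
p' = p + 1/4·F = (-1.2625,-1.2125)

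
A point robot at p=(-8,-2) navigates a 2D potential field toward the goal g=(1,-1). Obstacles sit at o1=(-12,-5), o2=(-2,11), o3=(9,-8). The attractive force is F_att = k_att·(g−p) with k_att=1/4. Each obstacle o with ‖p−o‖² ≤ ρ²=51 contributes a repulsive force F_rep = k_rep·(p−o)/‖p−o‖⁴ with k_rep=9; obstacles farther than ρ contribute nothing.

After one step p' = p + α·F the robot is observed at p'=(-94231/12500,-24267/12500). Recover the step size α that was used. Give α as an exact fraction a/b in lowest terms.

F_att = 1/4·(g−p) = 1/4·(9,1) = (2.2500,0.2500)
o1: d²=25 ≤ ρ²=51; F_rep = 9·(4,3)/25² = (0.0576,0.0432)
o2: d²=205 > ρ²=51 → inactive
o3: d²=325 > ρ²=51 → inactive
F = F_att + ΣF_rep = (2.3076,0.2932)
Δp = p'−p = (0.4615,0.0586); α = Δx/Fx = (5769/12500) / (5769/2500) = 1/5
check: Δy/Fy = (733/12500) / (733/2500) = 1/5 ✓

α = 1/5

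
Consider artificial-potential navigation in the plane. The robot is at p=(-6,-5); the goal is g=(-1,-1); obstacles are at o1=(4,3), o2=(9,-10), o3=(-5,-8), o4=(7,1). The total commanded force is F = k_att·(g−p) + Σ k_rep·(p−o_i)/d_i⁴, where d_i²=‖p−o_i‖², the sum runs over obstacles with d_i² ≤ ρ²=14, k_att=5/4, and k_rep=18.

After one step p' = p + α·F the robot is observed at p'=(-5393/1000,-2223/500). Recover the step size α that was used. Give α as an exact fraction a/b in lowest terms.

α = 1/10

F_att = 5/4·(g−p) = 5/4·(5,4) = (6.2500,5.0000)
o1: d²=164 > ρ²=14 → inactive
o2: d²=250 > ρ²=14 → inactive
o3: d²=10 ≤ ρ²=14; F_rep = 18·(-1,3)/10² = (-0.1800,0.5400)
o4: d²=205 > ρ²=14 → inactive
F = F_att + ΣF_rep = (6.0700,5.5400)
Δp = p'−p = (0.6070,0.5540); α = Δx/Fx = (607/1000) / (607/100) = 1/10
check: Δy/Fy = (277/500) / (277/50) = 1/10 ✓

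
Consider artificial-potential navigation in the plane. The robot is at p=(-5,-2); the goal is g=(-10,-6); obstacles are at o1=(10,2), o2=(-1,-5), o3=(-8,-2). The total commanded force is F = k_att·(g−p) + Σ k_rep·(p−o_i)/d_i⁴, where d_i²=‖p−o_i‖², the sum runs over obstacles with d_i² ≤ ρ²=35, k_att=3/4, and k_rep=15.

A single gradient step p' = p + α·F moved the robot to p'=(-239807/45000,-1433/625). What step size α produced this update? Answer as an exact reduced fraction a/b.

F_att = 3/4·(g−p) = 3/4·(-5,-4) = (-3.7500,-3.0000)
o1: d²=241 > ρ²=35 → inactive
o2: d²=25 ≤ ρ²=35; F_rep = 15·(-4,3)/25² = (-0.0960,0.0720)
o3: d²=9 ≤ ρ²=35; F_rep = 15·(3,0)/9² = (0.5556,0.0000)
F = F_att + ΣF_rep = (-3.2904,-2.9280)
Δp = p'−p = (-0.3290,-0.2928); α = Δx/Fx = (-14807/45000) / (-14807/4500) = 1/10
check: Δy/Fy = (-183/625) / (-366/125) = 1/10 ✓

α = 1/10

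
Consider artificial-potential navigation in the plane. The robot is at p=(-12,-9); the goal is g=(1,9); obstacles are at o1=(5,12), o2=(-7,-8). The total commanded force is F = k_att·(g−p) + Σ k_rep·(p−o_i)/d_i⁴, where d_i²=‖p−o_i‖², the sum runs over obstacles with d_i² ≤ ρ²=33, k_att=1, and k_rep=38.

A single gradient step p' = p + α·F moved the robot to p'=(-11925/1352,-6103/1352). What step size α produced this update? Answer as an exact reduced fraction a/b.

α = 1/4

F_att = 1·(g−p) = 1·(13,18) = (13.0000,18.0000)
o1: d²=730 > ρ²=33 → inactive
o2: d²=26 ≤ ρ²=33; F_rep = 38·(-5,-1)/26² = (-0.2811,-0.0562)
F = F_att + ΣF_rep = (12.7189,17.9438)
Δp = p'−p = (3.1797,4.4859); α = Δx/Fx = (4299/1352) / (4299/338) = 1/4
check: Δy/Fy = (6065/1352) / (6065/338) = 1/4 ✓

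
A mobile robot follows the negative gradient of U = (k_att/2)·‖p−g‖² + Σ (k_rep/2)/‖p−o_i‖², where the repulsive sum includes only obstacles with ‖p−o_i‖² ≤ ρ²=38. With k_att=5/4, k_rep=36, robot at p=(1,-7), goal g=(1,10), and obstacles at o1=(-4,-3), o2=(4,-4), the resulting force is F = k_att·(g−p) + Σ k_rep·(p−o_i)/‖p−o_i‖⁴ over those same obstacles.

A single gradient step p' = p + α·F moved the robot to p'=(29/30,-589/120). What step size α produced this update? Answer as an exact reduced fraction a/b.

F_att = 5/4·(g−p) = 5/4·(0,17) = (0.0000,21.2500)
o1: d²=41 > ρ²=38 → inactive
o2: d²=18 ≤ ρ²=38; F_rep = 36·(-3,-3)/18² = (-0.3333,-0.3333)
F = F_att + ΣF_rep = (-0.3333,20.9167)
Δp = p'−p = (-0.0333,2.0917); α = Δx/Fx = (-1/30) / (-1/3) = 1/10
check: Δy/Fy = (251/120) / (251/12) = 1/10 ✓

α = 1/10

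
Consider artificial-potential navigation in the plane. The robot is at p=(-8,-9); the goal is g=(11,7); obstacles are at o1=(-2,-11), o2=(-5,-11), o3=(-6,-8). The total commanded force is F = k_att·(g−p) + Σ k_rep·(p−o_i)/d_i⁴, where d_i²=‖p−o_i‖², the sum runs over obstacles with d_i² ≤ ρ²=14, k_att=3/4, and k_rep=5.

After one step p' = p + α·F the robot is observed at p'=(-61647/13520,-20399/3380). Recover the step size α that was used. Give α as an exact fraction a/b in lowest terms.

α = 1/4

F_att = 3/4·(g−p) = 3/4·(19,16) = (14.2500,12.0000)
o1: d²=40 > ρ²=14 → inactive
o2: d²=13 ≤ ρ²=14; F_rep = 5·(-3,2)/13² = (-0.0888,0.0592)
o3: d²=5 ≤ ρ²=14; F_rep = 5·(-2,-1)/5² = (-0.4000,-0.2000)
F = F_att + ΣF_rep = (13.7612,11.8592)
Δp = p'−p = (3.4403,2.9648); α = Δx/Fx = (46513/13520) / (46513/3380) = 1/4
check: Δy/Fy = (10021/3380) / (10021/845) = 1/4 ✓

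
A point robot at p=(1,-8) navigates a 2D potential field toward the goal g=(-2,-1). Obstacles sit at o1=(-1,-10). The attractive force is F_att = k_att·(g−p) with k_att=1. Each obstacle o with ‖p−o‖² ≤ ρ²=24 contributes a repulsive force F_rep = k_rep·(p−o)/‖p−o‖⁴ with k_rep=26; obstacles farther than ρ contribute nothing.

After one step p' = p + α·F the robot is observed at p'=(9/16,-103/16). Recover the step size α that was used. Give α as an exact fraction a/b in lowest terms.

F_att = 1·(g−p) = 1·(-3,7) = (-3.0000,7.0000)
o1: d²=8 ≤ ρ²=24; F_rep = 26·(2,2)/8² = (0.8125,0.8125)
F = F_att + ΣF_rep = (-2.1875,7.8125)
Δp = p'−p = (-0.4375,1.5625); α = Δx/Fx = (-7/16) / (-35/16) = 1/5
check: Δy/Fy = (25/16) / (125/16) = 1/5 ✓

α = 1/5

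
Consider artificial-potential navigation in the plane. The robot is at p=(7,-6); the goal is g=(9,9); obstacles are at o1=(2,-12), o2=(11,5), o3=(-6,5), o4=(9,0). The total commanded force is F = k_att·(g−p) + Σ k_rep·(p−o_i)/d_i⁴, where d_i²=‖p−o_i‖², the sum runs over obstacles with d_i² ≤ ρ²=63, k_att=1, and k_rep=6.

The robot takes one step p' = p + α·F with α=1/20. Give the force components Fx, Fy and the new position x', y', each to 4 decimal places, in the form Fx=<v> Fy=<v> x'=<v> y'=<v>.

Fx=2.0006 Fy=14.9872 x'=7.1000 y'=-5.2506

F_att = 1·(g−p) = 1·(2,15) = (2.0000,15.0000)
o1: d²=61 ≤ ρ²=63; F_rep = 6·(5,6)/61² = (0.0081,0.0097)
o2: d²=137 > ρ²=63 → inactive
o3: d²=290 > ρ²=63 → inactive
o4: d²=40 ≤ ρ²=63; F_rep = 6·(-2,-6)/40² = (-0.0075,-0.0225)
F = F_att + ΣF_rep = (2.0006,14.9872)
p' = p + 1/20·F = (7.1000,-5.2506)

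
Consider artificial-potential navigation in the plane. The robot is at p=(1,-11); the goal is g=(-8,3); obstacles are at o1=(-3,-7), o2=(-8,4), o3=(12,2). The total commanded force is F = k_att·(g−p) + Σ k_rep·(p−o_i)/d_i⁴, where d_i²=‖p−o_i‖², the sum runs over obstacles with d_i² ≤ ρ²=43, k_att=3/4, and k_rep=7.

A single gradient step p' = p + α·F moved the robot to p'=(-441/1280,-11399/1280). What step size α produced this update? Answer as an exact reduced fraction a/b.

α = 1/5

F_att = 3/4·(g−p) = 3/4·(-9,14) = (-6.7500,10.5000)
o1: d²=32 ≤ ρ²=43; F_rep = 7·(4,-4)/32² = (0.0273,-0.0273)
o2: d²=306 > ρ²=43 → inactive
o3: d²=290 > ρ²=43 → inactive
F = F_att + ΣF_rep = (-6.7227,10.4727)
Δp = p'−p = (-1.3445,2.0945); α = Δx/Fx = (-1721/1280) / (-1721/256) = 1/5
check: Δy/Fy = (2681/1280) / (2681/256) = 1/5 ✓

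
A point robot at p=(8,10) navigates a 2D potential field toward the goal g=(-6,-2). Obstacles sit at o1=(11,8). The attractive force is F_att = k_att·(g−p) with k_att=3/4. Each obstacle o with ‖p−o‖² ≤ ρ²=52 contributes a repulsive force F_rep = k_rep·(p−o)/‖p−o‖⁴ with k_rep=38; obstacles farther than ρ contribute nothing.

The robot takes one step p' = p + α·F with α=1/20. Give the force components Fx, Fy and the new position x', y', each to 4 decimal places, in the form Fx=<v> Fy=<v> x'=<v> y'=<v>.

Fx=-11.1746 Fy=-8.5503 x'=7.4413 y'=9.5725

F_att = 3/4·(g−p) = 3/4·(-14,-12) = (-10.5000,-9.0000)
o1: d²=13 ≤ ρ²=52; F_rep = 38·(-3,2)/13² = (-0.6746,0.4497)
F = F_att + ΣF_rep = (-11.1746,-8.5503)
p' = p + 1/20·F = (7.4413,9.5725)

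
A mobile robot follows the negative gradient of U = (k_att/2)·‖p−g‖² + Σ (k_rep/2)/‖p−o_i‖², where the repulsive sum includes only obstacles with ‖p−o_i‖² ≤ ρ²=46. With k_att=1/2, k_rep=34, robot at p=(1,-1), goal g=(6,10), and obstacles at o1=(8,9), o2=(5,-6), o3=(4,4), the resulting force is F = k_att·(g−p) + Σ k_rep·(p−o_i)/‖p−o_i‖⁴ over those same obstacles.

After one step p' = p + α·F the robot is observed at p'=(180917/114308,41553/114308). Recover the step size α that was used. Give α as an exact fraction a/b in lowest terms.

α = 1/4

F_att = 1/2·(g−p) = 1/2·(5,11) = (2.5000,5.5000)
o1: d²=149 > ρ²=46 → inactive
o2: d²=41 ≤ ρ²=46; F_rep = 34·(-4,5)/41² = (-0.0809,0.1011)
o3: d²=34 ≤ ρ²=46; F_rep = 34·(-3,-5)/34² = (-0.0882,-0.1471)
F = F_att + ΣF_rep = (2.3309,5.4541)
Δp = p'−p = (0.5827,1.3635); α = Δx/Fx = (66609/114308) / (66609/28577) = 1/4
check: Δy/Fy = (155861/114308) / (155861/28577) = 1/4 ✓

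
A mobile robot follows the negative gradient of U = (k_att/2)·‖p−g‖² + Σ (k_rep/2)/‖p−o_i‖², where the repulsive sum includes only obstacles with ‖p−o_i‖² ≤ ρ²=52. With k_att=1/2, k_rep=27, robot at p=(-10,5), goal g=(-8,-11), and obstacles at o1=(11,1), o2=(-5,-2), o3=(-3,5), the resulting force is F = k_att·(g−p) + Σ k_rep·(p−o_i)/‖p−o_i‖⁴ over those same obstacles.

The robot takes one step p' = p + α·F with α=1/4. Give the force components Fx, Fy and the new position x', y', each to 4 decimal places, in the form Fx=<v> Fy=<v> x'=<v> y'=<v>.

F_att = 1/2·(g−p) = 1/2·(2,-16) = (1.0000,-8.0000)
o1: d²=457 > ρ²=52 → inactive
o2: d²=74 > ρ²=52 → inactive
o3: d²=49 ≤ ρ²=52; F_rep = 27·(-7,0)/49² = (-0.0787,0.0000)
F = F_att + ΣF_rep = (0.9213,-8.0000)
p' = p + 1/4·F = (-9.7697,3.0000)

Fx=0.9213 Fy=-8.0000 x'=-9.7697 y'=3.0000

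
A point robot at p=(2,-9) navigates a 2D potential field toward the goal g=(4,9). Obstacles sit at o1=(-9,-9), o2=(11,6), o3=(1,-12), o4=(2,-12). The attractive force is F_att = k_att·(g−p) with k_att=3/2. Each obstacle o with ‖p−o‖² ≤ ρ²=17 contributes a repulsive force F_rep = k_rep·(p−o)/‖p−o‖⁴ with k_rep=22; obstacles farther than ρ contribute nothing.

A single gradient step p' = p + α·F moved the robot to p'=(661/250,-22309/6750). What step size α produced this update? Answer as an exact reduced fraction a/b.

F_att = 3/2·(g−p) = 3/2·(2,18) = (3.0000,27.0000)
o1: d²=121 > ρ²=17 → inactive
o2: d²=306 > ρ²=17 → inactive
o3: d²=10 ≤ ρ²=17; F_rep = 22·(1,3)/10² = (0.2200,0.6600)
o4: d²=9 ≤ ρ²=17; F_rep = 22·(0,3)/9² = (0.0000,0.8148)
F = F_att + ΣF_rep = (3.2200,28.4748)
Δp = p'−p = (0.6440,5.6950); α = Δx/Fx = (161/250) / (161/50) = 1/5
check: Δy/Fy = (38441/6750) / (38441/1350) = 1/5 ✓

α = 1/5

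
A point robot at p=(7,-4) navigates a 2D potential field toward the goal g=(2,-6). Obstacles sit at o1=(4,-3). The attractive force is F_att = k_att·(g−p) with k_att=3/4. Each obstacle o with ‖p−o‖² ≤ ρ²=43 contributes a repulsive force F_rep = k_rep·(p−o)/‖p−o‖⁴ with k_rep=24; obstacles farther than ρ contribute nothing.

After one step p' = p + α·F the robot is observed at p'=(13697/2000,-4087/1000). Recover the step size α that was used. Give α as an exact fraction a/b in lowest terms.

α = 1/20

F_att = 3/4·(g−p) = 3/4·(-5,-2) = (-3.7500,-1.5000)
o1: d²=10 ≤ ρ²=43; F_rep = 24·(3,-1)/10² = (0.7200,-0.2400)
F = F_att + ΣF_rep = (-3.0300,-1.7400)
Δp = p'−p = (-0.1515,-0.0870); α = Δx/Fx = (-303/2000) / (-303/100) = 1/20
check: Δy/Fy = (-87/1000) / (-87/50) = 1/20 ✓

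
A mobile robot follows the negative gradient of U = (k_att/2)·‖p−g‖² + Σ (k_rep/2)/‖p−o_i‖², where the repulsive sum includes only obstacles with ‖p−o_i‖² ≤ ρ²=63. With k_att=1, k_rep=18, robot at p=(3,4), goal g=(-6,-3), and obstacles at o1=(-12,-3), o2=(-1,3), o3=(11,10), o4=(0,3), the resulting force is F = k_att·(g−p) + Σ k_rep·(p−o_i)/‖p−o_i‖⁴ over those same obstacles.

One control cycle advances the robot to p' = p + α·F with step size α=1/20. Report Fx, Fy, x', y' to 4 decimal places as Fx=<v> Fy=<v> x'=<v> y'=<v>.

Fx=-8.2109 Fy=-6.7577 x'=2.5895 y'=3.6621

F_att = 1·(g−p) = 1·(-9,-7) = (-9.0000,-7.0000)
o1: d²=274 > ρ²=63 → inactive
o2: d²=17 ≤ ρ²=63; F_rep = 18·(4,1)/17² = (0.2491,0.0623)
o3: d²=100 > ρ²=63 → inactive
o4: d²=10 ≤ ρ²=63; F_rep = 18·(3,1)/10² = (0.5400,0.1800)
F = F_att + ΣF_rep = (-8.2109,-6.7577)
p' = p + 1/20·F = (2.5895,3.6621)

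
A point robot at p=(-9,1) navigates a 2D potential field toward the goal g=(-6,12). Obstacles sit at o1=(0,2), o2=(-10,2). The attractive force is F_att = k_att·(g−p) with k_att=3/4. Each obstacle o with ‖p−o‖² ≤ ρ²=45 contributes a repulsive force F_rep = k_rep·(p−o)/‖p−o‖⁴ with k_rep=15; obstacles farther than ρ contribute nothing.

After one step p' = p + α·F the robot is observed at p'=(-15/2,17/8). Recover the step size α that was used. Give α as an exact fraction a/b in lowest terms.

α = 1/4

F_att = 3/4·(g−p) = 3/4·(3,11) = (2.2500,8.2500)
o1: d²=82 > ρ²=45 → inactive
o2: d²=2 ≤ ρ²=45; F_rep = 15·(1,-1)/2² = (3.7500,-3.7500)
F = F_att + ΣF_rep = (6.0000,4.5000)
Δp = p'−p = (1.5000,1.1250); α = Δx/Fx = (3/2) / (6) = 1/4
check: Δy/Fy = (9/8) / (9/2) = 1/4 ✓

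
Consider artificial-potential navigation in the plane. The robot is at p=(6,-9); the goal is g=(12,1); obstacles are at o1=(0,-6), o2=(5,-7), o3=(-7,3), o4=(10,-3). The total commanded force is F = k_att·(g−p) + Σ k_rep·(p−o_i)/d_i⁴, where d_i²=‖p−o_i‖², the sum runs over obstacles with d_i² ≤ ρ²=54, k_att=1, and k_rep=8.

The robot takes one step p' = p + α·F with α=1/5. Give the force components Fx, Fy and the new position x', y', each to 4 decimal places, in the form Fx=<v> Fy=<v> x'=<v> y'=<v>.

Fx=6.3319 Fy=9.3304 x'=7.2664 y'=-7.1339

F_att = 1·(g−p) = 1·(6,10) = (6.0000,10.0000)
o1: d²=45 ≤ ρ²=54; F_rep = 8·(6,-3)/45² = (0.0237,-0.0119)
o2: d²=5 ≤ ρ²=54; F_rep = 8·(1,-2)/5² = (0.3200,-0.6400)
o3: d²=313 > ρ²=54 → inactive
o4: d²=52 ≤ ρ²=54; F_rep = 8·(-4,-6)/52² = (-0.0118,-0.0178)
F = F_att + ΣF_rep = (6.3319,9.3304)
p' = p + 1/5·F = (7.2664,-7.1339)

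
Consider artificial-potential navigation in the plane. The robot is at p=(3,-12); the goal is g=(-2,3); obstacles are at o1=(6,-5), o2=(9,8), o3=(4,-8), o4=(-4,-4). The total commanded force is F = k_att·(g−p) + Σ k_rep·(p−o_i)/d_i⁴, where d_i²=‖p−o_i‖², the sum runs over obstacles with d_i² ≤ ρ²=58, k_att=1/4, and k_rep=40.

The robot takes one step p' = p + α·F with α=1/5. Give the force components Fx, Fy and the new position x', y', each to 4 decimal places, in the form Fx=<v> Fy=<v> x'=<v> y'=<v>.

Fx=-1.4241 Fy=3.1131 x'=2.7152 y'=-11.3774

F_att = 1/4·(g−p) = 1/4·(-5,15) = (-1.2500,3.7500)
o1: d²=58 ≤ ρ²=58; F_rep = 40·(-3,-7)/58² = (-0.0357,-0.0832)
o2: d²=436 > ρ²=58 → inactive
o3: d²=17 ≤ ρ²=58; F_rep = 40·(-1,-4)/17² = (-0.1384,-0.5536)
o4: d²=113 > ρ²=58 → inactive
F = F_att + ΣF_rep = (-1.4241,3.1131)
p' = p + 1/5·F = (2.7152,-11.3774)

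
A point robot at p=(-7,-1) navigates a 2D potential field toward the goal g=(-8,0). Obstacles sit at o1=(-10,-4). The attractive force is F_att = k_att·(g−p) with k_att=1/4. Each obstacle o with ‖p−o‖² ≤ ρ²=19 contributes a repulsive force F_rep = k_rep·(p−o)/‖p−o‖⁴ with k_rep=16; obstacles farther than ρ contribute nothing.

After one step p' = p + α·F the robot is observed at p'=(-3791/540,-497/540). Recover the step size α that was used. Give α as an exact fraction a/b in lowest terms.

α = 1/5

F_att = 1/4·(g−p) = 1/4·(-1,1) = (-0.2500,0.2500)
o1: d²=18 ≤ ρ²=19; F_rep = 16·(3,3)/18² = (0.1481,0.1481)
F = F_att + ΣF_rep = (-0.1019,0.3981)
Δp = p'−p = (-0.0204,0.0796); α = Δx/Fx = (-11/540) / (-11/108) = 1/5
check: Δy/Fy = (43/540) / (43/108) = 1/5 ✓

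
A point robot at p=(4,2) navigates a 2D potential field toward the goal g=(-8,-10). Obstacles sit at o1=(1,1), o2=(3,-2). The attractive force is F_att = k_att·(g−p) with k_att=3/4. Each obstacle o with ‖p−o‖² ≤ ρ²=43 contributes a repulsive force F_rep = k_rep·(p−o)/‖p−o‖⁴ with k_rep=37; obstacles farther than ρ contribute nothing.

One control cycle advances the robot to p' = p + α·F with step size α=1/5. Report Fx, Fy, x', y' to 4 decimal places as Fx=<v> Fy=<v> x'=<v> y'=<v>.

F_att = 3/4·(g−p) = 3/4·(-12,-12) = (-9.0000,-9.0000)
o1: d²=10 ≤ ρ²=43; F_rep = 37·(3,1)/10² = (1.1100,0.3700)
o2: d²=17 ≤ ρ²=43; F_rep = 37·(1,4)/17² = (0.1280,0.5121)
F = F_att + ΣF_rep = (-7.7620,-8.1179)
p' = p + 1/5·F = (2.4476,0.3764)

Fx=-7.7620 Fy=-8.1179 x'=2.4476 y'=0.3764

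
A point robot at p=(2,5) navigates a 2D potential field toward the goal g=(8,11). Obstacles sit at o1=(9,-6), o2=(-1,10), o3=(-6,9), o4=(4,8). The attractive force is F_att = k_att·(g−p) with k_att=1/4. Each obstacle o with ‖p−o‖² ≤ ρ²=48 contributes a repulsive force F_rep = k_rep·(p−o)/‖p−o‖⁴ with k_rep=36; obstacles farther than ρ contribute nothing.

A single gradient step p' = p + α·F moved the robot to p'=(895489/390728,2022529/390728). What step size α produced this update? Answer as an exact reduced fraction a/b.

α = 1/4

F_att = 1/4·(g−p) = 1/4·(6,6) = (1.5000,1.5000)
o1: d²=170 > ρ²=48 → inactive
o2: d²=34 ≤ ρ²=48; F_rep = 36·(3,-5)/34² = (0.0934,-0.1557)
o3: d²=80 > ρ²=48 → inactive
o4: d²=13 ≤ ρ²=48; F_rep = 36·(-2,-3)/13² = (-0.4260,-0.6391)
F = F_att + ΣF_rep = (1.1674,0.7052)
Δp = p'−p = (0.2918,0.1763); α = Δx/Fx = (114033/390728) / (114033/97682) = 1/4
check: Δy/Fy = (68889/390728) / (68889/97682) = 1/4 ✓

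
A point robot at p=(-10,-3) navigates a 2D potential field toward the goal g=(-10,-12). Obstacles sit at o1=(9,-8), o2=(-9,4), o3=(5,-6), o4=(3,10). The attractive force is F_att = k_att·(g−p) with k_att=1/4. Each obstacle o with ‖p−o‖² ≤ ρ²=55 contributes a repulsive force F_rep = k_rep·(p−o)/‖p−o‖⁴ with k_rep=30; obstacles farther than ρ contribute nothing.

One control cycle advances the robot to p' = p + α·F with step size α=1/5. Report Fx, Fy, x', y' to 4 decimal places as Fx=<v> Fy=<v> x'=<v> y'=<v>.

Fx=-0.0120 Fy=-2.3340 x'=-10.0024 y'=-3.4668

F_att = 1/4·(g−p) = 1/4·(0,-9) = (0.0000,-2.2500)
o1: d²=386 > ρ²=55 → inactive
o2: d²=50 ≤ ρ²=55; F_rep = 30·(-1,-7)/50² = (-0.0120,-0.0840)
o3: d²=234 > ρ²=55 → inactive
o4: d²=338 > ρ²=55 → inactive
F = F_att + ΣF_rep = (-0.0120,-2.3340)
p' = p + 1/5·F = (-10.0024,-3.4668)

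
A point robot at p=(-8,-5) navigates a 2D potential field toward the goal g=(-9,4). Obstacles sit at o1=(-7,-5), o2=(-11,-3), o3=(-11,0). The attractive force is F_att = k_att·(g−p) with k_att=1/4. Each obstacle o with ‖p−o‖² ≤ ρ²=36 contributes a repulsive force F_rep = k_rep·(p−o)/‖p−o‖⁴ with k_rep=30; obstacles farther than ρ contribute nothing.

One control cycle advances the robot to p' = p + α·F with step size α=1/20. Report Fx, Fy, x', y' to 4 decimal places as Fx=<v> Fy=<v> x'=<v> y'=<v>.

F_att = 1/4·(g−p) = 1/4·(-1,9) = (-0.2500,2.2500)
o1: d²=1 ≤ ρ²=36; F_rep = 30·(-1,0)/1² = (-30.0000,0.0000)
o2: d²=13 ≤ ρ²=36; F_rep = 30·(3,-2)/13² = (0.5325,-0.3550)
o3: d²=34 ≤ ρ²=36; F_rep = 30·(3,-5)/34² = (0.0779,-0.1298)
F = F_att + ΣF_rep = (-29.6396,1.7652)
p' = p + 1/20·F = (-9.4820,-4.9117)

Fx=-29.6396 Fy=1.7652 x'=-9.4820 y'=-4.9117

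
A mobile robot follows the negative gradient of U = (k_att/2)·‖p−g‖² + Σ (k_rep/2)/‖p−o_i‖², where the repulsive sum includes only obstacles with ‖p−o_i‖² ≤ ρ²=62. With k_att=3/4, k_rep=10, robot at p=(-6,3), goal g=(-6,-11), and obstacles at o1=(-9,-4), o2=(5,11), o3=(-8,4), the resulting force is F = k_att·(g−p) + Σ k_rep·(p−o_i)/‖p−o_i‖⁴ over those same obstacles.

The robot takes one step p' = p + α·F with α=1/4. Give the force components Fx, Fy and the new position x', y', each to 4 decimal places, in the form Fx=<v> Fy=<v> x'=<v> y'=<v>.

F_att = 3/4·(g−p) = 3/4·(0,-14) = (0.0000,-10.5000)
o1: d²=58 ≤ ρ²=62; F_rep = 10·(3,7)/58² = (0.0089,0.0208)
o2: d²=185 > ρ²=62 → inactive
o3: d²=5 ≤ ρ²=62; F_rep = 10·(2,-1)/5² = (0.8000,-0.4000)
F = F_att + ΣF_rep = (0.8089,-10.8792)
p' = p + 1/4·F = (-5.7978,0.2802)

Fx=0.8089 Fy=-10.8792 x'=-5.7978 y'=0.2802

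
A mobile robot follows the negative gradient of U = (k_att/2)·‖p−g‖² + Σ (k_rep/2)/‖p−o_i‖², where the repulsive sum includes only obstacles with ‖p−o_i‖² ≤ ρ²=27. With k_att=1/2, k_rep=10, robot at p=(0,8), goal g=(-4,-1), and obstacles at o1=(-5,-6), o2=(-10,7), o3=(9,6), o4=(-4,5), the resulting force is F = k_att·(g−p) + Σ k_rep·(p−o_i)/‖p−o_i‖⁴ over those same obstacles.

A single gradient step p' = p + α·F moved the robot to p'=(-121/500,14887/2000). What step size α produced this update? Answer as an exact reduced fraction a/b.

F_att = 1/2·(g−p) = 1/2·(-4,-9) = (-2.0000,-4.5000)
o1: d²=221 > ρ²=27 → inactive
o2: d²=101 > ρ²=27 → inactive
o3: d²=85 > ρ²=27 → inactive
o4: d²=25 ≤ ρ²=27; F_rep = 10·(4,3)/25² = (0.0640,0.0480)
F = F_att + ΣF_rep = (-1.9360,-4.4520)
Δp = p'−p = (-0.2420,-0.5565); α = Δx/Fx = (-121/500) / (-242/125) = 1/8
check: Δy/Fy = (-1113/2000) / (-1113/250) = 1/8 ✓

α = 1/8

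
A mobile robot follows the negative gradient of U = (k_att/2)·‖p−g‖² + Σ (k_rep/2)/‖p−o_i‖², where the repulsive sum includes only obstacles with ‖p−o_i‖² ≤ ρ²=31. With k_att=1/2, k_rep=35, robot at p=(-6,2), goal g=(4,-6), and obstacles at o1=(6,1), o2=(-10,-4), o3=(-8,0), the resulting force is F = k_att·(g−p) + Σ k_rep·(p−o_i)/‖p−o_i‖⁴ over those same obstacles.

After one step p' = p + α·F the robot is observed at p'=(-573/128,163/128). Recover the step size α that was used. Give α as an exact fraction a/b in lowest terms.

F_att = 1/2·(g−p) = 1/2·(10,-8) = (5.0000,-4.0000)
o1: d²=145 > ρ²=31 → inactive
o2: d²=52 > ρ²=31 → inactive
o3: d²=8 ≤ ρ²=31; F_rep = 35·(2,2)/8² = (1.0938,1.0938)
F = F_att + ΣF_rep = (6.0938,-2.9062)
Δp = p'−p = (1.5234,-0.7266); α = Δx/Fx = (195/128) / (195/32) = 1/4
check: Δy/Fy = (-93/128) / (-93/32) = 1/4 ✓

α = 1/4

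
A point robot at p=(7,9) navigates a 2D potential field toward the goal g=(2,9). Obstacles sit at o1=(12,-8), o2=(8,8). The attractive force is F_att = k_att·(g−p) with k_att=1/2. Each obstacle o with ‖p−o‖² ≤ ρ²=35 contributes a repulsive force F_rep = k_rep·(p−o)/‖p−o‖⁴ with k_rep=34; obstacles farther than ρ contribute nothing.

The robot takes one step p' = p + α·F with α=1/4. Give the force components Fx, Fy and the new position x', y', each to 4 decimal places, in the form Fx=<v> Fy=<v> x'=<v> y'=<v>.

F_att = 1/2·(g−p) = 1/2·(-5,0) = (-2.5000,0.0000)
o1: d²=314 > ρ²=35 → inactive
o2: d²=2 ≤ ρ²=35; F_rep = 34·(-1,1)/2² = (-8.5000,8.5000)
F = F_att + ΣF_rep = (-11.0000,8.5000)
p' = p + 1/4·F = (4.2500,11.1250)

Fx=-11.0000 Fy=8.5000 x'=4.2500 y'=11.1250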